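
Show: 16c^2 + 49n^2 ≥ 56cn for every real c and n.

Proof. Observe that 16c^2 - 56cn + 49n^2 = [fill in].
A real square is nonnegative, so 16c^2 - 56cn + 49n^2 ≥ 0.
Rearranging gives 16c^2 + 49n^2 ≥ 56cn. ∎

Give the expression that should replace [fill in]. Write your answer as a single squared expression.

16c^2 - 56cn + 49n^2 is a perfect-square trinomial: the outer terms are (4c)^2 and (7n)^2, and the cross term is -2·4c·7n.
So 16c^2 - 56cn + 49n^2 = (4c - 7n)^2 ≥ 0.

(4c - 7n)^2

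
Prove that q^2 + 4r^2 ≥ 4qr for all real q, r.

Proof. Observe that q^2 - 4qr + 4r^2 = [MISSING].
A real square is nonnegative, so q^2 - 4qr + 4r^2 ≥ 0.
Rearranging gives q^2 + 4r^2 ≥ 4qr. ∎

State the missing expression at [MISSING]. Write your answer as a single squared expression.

q^2 - 4qr + 4r^2 is a perfect-square trinomial: the outer terms are (q)^2 and (2r)^2, and the cross term is -2·q·2r.
So q^2 - 4qr + 4r^2 = (q - 2r)^2 ≥ 0.

(q - 2r)^2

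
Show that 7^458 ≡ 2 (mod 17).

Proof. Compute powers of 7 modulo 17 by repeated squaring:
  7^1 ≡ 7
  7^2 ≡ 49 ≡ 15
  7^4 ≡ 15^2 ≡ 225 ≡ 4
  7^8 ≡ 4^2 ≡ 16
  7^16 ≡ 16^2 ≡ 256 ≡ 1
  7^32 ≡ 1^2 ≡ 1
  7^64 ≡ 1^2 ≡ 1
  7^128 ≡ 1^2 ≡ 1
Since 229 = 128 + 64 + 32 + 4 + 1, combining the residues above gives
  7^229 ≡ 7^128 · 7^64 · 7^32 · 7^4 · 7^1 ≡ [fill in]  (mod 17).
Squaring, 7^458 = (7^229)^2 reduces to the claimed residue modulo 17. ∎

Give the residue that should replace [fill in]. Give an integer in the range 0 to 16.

11

7^128 · 7^64 · 7^32 · 7^4 · 7^1 ≡ 1 · 1 · 1 · 4 · 7 = 28.
28 mod 17 = 11, so 7^229 ≡ 11 (mod 17).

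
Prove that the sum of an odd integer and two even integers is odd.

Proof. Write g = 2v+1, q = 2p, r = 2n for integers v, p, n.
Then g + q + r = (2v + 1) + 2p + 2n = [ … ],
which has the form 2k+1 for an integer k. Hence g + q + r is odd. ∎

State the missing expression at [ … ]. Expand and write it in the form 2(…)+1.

Expanding: (2v + 1) + 2p + 2n = 2n + 2p + 2v + 1.
Every term except the constant is even, so this is 2(n + p + v) + 1,
and n + p + v ∈ ℤ gives the required form.

2(n + p + v) + 1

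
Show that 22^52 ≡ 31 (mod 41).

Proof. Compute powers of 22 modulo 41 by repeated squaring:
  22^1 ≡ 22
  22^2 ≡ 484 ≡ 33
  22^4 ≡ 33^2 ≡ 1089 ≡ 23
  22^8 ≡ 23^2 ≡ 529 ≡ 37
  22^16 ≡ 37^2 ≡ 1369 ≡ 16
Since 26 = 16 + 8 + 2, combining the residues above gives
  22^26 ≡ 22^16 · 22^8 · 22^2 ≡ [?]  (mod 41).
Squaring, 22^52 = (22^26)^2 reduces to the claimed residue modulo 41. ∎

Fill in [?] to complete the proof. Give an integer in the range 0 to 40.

20

22^16 · 22^8 · 22^2 ≡ 16 · 37 · 33 = 19536.
19536 mod 41 = 20, so 22^26 ≡ 20 (mod 41).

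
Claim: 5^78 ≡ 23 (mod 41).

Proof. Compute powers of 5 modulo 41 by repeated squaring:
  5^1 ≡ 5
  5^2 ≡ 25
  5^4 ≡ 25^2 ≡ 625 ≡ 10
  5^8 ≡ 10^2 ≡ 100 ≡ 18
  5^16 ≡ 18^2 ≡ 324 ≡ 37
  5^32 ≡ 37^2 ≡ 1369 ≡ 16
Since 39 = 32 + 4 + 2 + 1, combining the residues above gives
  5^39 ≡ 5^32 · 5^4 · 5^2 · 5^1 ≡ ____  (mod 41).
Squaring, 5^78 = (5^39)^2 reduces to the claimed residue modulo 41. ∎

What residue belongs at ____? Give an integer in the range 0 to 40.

5^32 · 5^4 · 5^2 · 5^1 ≡ 16 · 10 · 25 · 5 = 20000.
20000 mod 41 = 33, so 5^39 ≡ 33 (mod 41).

33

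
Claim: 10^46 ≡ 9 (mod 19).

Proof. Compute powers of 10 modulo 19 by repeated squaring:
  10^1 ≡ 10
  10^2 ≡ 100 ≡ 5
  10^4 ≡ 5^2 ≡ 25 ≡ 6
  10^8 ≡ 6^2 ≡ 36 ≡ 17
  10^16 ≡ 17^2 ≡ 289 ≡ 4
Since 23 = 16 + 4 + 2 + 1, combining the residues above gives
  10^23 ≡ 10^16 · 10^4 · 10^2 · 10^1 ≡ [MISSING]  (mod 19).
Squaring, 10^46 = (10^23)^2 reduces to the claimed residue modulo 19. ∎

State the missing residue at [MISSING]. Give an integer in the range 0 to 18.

Multiply the listed residues: 4 · 6 · 5 · 10 = 24 → 120 → 1200.
Reducing modulo 19: 1200 = 63·19 + 3, so 10^23 ≡ 3.

3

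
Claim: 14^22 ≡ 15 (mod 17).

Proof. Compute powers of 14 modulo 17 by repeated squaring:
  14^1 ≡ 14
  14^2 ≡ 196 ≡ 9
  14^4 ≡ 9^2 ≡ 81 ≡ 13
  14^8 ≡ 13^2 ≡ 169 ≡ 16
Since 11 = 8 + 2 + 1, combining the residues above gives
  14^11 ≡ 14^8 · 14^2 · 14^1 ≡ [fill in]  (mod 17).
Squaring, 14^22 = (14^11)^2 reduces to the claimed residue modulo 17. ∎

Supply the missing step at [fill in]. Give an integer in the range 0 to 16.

14^8 · 14^2 · 14^1 ≡ 16 · 9 · 14 = 2016.
2016 mod 17 = 10, so 14^11 ≡ 10 (mod 17).

10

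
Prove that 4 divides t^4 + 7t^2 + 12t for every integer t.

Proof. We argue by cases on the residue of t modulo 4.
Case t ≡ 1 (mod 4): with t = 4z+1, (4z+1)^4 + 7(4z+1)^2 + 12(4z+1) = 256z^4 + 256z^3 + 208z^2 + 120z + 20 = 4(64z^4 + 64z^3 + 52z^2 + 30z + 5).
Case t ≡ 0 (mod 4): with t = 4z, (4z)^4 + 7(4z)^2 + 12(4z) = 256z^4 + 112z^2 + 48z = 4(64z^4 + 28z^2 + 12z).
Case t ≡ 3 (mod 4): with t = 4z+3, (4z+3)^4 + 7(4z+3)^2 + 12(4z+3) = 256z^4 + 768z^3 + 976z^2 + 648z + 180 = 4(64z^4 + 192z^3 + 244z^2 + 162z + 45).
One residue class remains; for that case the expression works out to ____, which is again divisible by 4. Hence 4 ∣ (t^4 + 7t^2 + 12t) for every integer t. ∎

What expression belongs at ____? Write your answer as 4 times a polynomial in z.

The residues treated are {1, 0, 3}, so the missing case is t ≡ 2 (mod 4); write t = 4z+2.
Then (4z+2)^4 + 7(4z+2)^2 + 12(4z+2) = 256z^4 + 512z^3 + 496z^2 + 288z + 68 = 4(64z^4 + 128z^3 + 124z^2 + 72z + 17).

4(64z^4 + 128z^3 + 124z^2 + 72z + 17)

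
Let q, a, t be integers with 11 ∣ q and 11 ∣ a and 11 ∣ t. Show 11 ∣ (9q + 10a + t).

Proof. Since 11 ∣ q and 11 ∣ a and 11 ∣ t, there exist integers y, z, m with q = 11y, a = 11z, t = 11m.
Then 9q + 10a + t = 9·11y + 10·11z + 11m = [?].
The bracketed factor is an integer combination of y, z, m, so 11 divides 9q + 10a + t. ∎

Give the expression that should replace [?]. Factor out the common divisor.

11(m + 9y + 10z)

Pull the common 11 out of every term: 9·11y + 10·11z + 11m = 11(m + 9y + 10z).
m + 9y + 10z is an integer, which exhibits the divisibility.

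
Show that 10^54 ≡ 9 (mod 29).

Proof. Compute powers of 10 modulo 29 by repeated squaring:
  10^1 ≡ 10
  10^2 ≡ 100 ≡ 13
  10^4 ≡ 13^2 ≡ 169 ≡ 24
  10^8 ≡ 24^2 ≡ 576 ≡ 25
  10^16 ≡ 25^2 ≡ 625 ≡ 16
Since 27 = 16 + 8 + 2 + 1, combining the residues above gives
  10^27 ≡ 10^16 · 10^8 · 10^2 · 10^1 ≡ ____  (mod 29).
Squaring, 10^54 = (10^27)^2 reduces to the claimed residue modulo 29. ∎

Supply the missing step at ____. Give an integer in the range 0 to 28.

Multiply the listed residues: 16 · 25 · 13 · 10 = 400 → 5200 → 52000.
Reducing modulo 29: 52000 = 1793·29 + 3, so 10^27 ≡ 3.

3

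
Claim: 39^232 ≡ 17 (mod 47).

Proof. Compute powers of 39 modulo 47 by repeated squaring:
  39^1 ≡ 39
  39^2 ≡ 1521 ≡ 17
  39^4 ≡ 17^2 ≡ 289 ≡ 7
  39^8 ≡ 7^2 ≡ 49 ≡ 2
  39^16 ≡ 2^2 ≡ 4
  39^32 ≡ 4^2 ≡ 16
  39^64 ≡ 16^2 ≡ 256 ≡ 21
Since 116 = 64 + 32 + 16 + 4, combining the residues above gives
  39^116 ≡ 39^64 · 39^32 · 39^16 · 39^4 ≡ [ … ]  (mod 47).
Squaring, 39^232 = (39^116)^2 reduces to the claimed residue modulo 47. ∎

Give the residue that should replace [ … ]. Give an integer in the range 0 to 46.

8

Multiply the listed residues: 21 · 16 · 4 · 7 = 336 → 1344 → 9408.
Reducing modulo 47: 9408 = 200·47 + 8, so 39^116 ≡ 8.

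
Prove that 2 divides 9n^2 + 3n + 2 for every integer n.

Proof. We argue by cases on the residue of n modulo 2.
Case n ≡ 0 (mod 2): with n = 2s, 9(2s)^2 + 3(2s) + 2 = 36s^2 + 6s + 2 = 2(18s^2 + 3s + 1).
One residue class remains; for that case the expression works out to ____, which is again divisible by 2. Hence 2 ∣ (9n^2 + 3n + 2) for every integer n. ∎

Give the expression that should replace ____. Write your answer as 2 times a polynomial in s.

Only n ≡ 1 (mod 2) is unaccounted for. Put n = 2s+1:
9(2s+1)^2 + 3(2s+1) + 2 expands to 36s^2 + 42s + 14,
and factoring out 2 leaves 2(18s^2 + 21s + 7).

2(18s^2 + 21s + 7)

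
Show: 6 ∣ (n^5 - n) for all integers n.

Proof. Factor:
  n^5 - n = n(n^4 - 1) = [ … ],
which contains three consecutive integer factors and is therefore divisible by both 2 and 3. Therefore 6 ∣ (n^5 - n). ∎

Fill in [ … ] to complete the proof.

(n - 1)n(n + 1)(n^2 + 1)

n^4 - 1 = (n^2 - 1)(n^2 + 1), and n^2 - 1 = (n-1)(n+1).
So n(n^4 - 1) = (n - 1)n(n + 1)(n^2 + 1).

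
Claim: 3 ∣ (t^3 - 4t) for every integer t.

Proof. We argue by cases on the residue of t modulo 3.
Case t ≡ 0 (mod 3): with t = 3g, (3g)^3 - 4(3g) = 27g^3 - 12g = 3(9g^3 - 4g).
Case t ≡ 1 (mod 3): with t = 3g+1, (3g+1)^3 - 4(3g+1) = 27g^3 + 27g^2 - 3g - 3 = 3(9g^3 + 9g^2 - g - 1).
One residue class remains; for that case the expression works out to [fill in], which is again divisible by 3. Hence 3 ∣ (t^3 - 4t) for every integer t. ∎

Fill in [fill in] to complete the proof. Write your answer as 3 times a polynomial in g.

The residues treated are {0, 1}, so the missing case is t ≡ 2 (mod 3); write t = 3g+2.
Then (3g+2)^3 - 4(3g+2) = 27g^3 + 54g^2 + 24g = 3(9g^3 + 18g^2 + 8g).

3(9g^3 + 18g^2 + 8g)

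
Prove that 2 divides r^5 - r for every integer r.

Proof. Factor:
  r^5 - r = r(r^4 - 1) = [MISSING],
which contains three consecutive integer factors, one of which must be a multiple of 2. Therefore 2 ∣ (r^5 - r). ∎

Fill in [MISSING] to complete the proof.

(r - 1)r(r + 1)(r^2 + 1)

r^4 - 1 = (r^2 - 1)(r^2 + 1), and r^2 - 1 = (r-1)(r+1).
So r(r^4 - 1) = (r - 1)r(r + 1)(r^2 + 1).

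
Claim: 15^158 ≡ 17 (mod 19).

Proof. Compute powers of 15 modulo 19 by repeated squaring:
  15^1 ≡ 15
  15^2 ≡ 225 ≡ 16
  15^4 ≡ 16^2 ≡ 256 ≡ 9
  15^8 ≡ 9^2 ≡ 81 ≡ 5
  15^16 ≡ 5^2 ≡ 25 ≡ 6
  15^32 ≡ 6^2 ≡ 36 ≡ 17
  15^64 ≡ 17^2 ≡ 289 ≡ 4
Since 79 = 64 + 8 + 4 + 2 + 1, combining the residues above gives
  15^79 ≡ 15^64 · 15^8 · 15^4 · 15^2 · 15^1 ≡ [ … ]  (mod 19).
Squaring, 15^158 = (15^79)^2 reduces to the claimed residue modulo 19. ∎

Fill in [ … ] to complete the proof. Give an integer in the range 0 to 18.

15^64 · 15^8 · 15^4 · 15^2 · 15^1 ≡ 4 · 5 · 9 · 16 · 15 = 43200.
43200 mod 19 = 13, so 15^79 ≡ 13 (mod 19).

13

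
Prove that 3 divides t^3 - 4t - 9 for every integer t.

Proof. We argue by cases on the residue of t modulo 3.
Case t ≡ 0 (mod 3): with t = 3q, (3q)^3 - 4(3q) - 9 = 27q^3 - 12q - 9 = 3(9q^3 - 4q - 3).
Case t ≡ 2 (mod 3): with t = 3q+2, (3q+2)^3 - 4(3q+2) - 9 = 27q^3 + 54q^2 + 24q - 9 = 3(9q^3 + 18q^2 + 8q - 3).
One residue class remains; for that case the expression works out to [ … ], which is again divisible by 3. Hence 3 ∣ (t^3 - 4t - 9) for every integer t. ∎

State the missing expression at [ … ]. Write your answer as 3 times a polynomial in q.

Only t ≡ 1 (mod 3) is unaccounted for. Put t = 3q+1:
(3q+1)^3 - 4(3q+1) - 9 expands to 27q^3 + 27q^2 - 3q - 12,
and factoring out 3 leaves 3(9q^3 + 9q^2 - q - 4).

3(9q^3 + 9q^2 - q - 4)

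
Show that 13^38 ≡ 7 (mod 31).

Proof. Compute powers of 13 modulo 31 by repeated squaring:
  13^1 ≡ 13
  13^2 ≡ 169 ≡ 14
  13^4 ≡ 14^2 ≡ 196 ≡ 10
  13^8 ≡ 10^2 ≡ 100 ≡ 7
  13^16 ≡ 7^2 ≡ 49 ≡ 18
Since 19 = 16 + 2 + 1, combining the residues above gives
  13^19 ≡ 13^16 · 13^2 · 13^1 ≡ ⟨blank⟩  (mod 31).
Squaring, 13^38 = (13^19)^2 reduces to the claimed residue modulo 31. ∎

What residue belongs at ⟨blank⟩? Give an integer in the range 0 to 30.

21

Multiply the listed residues: 18 · 14 · 13 = 252 → 3276.
Reducing modulo 31: 3276 = 105·31 + 21, so 13^19 ≡ 21.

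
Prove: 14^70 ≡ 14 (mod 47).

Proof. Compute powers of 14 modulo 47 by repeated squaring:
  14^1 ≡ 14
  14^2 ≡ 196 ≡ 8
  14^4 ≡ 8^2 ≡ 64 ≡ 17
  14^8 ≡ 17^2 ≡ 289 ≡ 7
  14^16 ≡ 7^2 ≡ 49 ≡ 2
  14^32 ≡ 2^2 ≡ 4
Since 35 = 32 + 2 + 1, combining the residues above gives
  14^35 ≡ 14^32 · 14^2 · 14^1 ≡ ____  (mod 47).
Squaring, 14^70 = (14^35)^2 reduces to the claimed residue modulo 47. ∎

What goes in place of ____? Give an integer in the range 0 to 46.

25

14^32 · 14^2 · 14^1 ≡ 4 · 8 · 14 = 448.
448 mod 47 = 25, so 14^35 ≡ 25 (mod 47).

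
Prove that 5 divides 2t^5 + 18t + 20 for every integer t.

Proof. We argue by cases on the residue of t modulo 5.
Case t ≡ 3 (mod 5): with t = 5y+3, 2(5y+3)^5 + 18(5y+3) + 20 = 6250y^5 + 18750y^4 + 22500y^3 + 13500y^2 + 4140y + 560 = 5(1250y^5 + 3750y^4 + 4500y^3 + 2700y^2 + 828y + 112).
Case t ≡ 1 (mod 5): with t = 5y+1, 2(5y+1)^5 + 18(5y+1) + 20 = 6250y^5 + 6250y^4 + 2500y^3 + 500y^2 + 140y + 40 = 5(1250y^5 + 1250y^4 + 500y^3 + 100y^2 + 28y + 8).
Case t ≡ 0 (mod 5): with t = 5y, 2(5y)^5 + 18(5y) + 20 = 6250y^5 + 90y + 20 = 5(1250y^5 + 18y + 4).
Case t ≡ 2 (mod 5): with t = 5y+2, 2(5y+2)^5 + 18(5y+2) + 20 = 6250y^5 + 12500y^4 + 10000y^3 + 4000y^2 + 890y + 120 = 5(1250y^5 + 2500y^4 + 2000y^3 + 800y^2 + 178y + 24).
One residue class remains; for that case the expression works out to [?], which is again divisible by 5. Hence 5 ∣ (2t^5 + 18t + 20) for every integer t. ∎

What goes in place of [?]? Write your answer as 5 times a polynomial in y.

5(1250y^5 + 5000y^4 + 8000y^3 + 6400y^2 + 2578y + 428)

Only t ≡ 4 (mod 5) is unaccounted for. Put t = 5y+4:
2(5y+4)^5 + 18(5y+4) + 20 expands to 6250y^5 + 25000y^4 + 40000y^3 + 32000y^2 + 12890y + 2140,
and factoring out 5 leaves 5(1250y^5 + 5000y^4 + 8000y^3 + 6400y^2 + 2578y + 428).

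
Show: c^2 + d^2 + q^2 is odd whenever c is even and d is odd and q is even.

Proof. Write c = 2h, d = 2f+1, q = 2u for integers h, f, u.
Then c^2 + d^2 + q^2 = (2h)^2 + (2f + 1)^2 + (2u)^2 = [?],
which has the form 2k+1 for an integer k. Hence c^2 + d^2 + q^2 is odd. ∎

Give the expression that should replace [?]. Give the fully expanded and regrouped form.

Expanding: (2h)^2 + (2f + 1)^2 + (2u)^2 = 4f^2 + 4f + 4h^2 + 4u^2 + 1.
Every term except the constant is even, so this is 2(2f^2 + 2f + 2h^2 + 2u^2) + 1,
and 2f^2 + 2f + 2h^2 + 2u^2 ∈ ℤ gives the required form.

2(2f^2 + 2f + 2h^2 + 2u^2) + 1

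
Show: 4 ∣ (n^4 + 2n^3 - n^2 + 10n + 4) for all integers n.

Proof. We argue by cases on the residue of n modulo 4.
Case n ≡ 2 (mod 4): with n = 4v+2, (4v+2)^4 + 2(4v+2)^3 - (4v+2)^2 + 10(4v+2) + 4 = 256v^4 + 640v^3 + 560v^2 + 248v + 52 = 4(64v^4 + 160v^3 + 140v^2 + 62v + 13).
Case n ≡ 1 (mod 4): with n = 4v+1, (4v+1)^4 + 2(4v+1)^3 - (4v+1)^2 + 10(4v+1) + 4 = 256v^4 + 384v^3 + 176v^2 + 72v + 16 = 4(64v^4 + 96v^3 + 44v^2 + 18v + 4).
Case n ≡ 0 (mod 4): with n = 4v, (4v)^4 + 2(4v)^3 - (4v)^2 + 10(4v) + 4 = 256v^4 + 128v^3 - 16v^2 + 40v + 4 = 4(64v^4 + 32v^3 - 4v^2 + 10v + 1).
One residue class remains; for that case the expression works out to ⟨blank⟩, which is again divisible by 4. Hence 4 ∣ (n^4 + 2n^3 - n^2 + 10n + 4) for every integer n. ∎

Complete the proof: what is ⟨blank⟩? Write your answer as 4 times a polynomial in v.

4(64v^4 + 224v^3 + 284v^2 + 166v + 40)

Only n ≡ 3 (mod 4) is unaccounted for. Put n = 4v+3:
(4v+3)^4 + 2(4v+3)^3 - (4v+3)^2 + 10(4v+3) + 4 expands to 256v^4 + 896v^3 + 1136v^2 + 664v + 160,
and factoring out 4 leaves 4(64v^4 + 224v^3 + 284v^2 + 166v + 40).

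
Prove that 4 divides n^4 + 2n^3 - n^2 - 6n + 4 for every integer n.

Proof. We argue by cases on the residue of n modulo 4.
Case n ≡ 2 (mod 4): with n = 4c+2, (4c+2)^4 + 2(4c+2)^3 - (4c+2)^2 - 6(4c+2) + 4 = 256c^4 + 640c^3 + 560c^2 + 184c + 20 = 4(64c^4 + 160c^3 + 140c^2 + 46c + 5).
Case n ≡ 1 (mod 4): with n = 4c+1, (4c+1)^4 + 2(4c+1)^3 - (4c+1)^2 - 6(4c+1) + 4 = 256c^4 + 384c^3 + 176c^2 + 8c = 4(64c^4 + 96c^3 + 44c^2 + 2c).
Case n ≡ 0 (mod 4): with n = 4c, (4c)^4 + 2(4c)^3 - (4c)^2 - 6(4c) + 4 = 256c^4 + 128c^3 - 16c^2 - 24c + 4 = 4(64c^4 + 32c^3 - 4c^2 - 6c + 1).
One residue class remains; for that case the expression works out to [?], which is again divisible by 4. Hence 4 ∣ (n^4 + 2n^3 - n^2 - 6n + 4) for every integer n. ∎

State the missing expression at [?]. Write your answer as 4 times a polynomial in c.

4(64c^4 + 224c^3 + 284c^2 + 150c + 28)

Only n ≡ 3 (mod 4) is unaccounted for. Put n = 4c+3:
(4c+3)^4 + 2(4c+3)^3 - (4c+3)^2 - 6(4c+3) + 4 expands to 256c^4 + 896c^3 + 1136c^2 + 600c + 112,
and factoring out 4 leaves 4(64c^4 + 224c^3 + 284c^2 + 150c + 28).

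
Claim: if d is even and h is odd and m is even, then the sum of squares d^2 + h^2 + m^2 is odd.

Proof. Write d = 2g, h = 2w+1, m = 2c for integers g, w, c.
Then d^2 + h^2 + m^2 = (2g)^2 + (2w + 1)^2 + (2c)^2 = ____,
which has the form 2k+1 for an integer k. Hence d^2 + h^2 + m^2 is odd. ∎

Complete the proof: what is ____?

(2g)^2 + (2w + 1)^2 + (2c)^2 = 4c^2 + 4g^2 + 4w^2 + 4w + 1
= 2(2c^2 + 2g^2 + 2w^2 + 2w) + 1.
Since 2c^2 + 2g^2 + 2w^2 + 2w is an integer, the sum of squares is of the form 2k+1 for an integer k.

2(2c^2 + 2g^2 + 2w^2 + 2w) + 1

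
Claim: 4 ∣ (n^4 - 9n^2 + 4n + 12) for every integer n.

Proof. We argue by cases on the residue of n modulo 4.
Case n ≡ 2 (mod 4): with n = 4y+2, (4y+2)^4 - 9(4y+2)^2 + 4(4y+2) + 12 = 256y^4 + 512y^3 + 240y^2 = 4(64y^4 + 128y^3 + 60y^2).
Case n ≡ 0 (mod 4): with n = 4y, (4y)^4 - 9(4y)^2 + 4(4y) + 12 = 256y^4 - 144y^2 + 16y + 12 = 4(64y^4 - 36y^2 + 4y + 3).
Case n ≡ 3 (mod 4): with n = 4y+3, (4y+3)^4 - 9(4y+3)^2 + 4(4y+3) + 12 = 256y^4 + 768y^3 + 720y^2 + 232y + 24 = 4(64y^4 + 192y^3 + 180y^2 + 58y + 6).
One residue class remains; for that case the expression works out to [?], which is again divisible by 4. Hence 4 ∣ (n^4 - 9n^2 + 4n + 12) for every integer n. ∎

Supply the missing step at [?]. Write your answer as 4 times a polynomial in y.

4(64y^4 + 64y^3 - 12y^2 - 10y + 2)

Only n ≡ 1 (mod 4) is unaccounted for. Put n = 4y+1:
(4y+1)^4 - 9(4y+1)^2 + 4(4y+1) + 12 expands to 256y^4 + 256y^3 - 48y^2 - 40y + 8,
and factoring out 4 leaves 4(64y^4 + 64y^3 - 12y^2 - 10y + 2).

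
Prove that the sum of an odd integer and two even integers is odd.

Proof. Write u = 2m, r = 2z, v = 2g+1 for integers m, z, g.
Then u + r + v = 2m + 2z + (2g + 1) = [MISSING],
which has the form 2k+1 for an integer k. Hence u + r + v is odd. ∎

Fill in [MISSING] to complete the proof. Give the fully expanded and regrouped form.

Expanding: 2m + 2z + (2g + 1) = 2g + 2m + 2z + 1.
Every term except the constant is even, so this is 2(g + m + z) + 1,
and g + m + z ∈ ℤ gives the required form.

2(g + m + z) + 1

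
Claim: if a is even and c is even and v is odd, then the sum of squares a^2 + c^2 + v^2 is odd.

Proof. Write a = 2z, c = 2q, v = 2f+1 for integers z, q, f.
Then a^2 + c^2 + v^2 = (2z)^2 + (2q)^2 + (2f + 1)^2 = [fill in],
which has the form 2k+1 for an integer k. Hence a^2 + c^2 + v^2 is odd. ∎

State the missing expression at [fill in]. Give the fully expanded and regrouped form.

2(2f^2 + 2f + 2q^2 + 2z^2) + 1

(2z)^2 + (2q)^2 + (2f + 1)^2 = 4f^2 + 4f + 4q^2 + 4z^2 + 1
= 2(2f^2 + 2f + 2q^2 + 2z^2) + 1.
Since 2f^2 + 2f + 2q^2 + 2z^2 is an integer, the sum of squares is of the form 2k+1 for an integer k.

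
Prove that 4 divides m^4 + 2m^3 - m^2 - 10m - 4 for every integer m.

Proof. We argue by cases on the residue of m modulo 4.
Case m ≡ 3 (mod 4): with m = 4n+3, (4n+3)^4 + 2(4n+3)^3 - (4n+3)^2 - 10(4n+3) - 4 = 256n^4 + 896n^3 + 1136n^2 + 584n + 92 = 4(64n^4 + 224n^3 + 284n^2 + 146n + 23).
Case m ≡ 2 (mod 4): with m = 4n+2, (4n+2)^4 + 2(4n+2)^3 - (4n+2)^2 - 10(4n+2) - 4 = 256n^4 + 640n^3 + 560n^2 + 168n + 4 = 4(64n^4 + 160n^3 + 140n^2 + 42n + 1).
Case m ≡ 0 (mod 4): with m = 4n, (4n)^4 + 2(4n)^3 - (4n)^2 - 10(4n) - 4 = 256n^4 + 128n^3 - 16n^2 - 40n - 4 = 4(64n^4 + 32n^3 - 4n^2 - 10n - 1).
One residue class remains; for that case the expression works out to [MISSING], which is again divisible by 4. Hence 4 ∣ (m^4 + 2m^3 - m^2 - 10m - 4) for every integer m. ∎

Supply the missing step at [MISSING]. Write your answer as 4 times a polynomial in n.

Only m ≡ 1 (mod 4) is unaccounted for. Put m = 4n+1:
(4n+1)^4 + 2(4n+1)^3 - (4n+1)^2 - 10(4n+1) - 4 expands to 256n^4 + 384n^3 + 176n^2 - 8n - 12,
and factoring out 4 leaves 4(64n^4 + 96n^3 + 44n^2 - 2n - 3).

4(64n^4 + 96n^3 + 44n^2 - 2n - 3)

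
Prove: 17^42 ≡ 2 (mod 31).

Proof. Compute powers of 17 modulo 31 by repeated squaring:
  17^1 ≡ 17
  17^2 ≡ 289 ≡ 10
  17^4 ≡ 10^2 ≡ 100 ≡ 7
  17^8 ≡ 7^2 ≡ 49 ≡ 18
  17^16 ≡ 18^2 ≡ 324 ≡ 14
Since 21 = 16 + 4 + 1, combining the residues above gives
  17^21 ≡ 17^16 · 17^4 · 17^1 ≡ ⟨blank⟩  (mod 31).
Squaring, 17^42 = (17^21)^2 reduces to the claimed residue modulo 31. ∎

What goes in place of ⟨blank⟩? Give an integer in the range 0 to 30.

23

17^16 · 17^4 · 17^1 ≡ 14 · 7 · 17 = 1666.
1666 mod 31 = 23, so 17^21 ≡ 23 (mod 31).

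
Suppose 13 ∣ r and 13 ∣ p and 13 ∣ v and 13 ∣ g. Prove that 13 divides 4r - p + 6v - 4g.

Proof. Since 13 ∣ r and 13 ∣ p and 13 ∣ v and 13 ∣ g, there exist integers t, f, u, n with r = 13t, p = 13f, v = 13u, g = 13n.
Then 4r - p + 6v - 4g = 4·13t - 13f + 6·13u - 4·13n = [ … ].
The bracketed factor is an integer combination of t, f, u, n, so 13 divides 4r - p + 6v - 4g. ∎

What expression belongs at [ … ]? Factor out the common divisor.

Pull the common 13 out of every term: 4·13t - 13f + 6·13u - 4·13n = 13(-f - 4n + 4t + 6u).
-f - 4n + 4t + 6u is an integer, which exhibits the divisibility.

13(-f - 4n + 4t + 6u)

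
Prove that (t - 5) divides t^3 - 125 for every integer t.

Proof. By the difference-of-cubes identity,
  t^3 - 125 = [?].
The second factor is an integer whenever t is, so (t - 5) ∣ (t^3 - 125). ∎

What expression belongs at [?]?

(t - 5)(t^2 + 5t + 25)

Polynomial division of t^3 - 125 by t - 5 leaves remainder 0 and quotient t^2 + 5t + 25.
Hence t^3 - 125 = (t - 5)(t^2 + 5t + 25).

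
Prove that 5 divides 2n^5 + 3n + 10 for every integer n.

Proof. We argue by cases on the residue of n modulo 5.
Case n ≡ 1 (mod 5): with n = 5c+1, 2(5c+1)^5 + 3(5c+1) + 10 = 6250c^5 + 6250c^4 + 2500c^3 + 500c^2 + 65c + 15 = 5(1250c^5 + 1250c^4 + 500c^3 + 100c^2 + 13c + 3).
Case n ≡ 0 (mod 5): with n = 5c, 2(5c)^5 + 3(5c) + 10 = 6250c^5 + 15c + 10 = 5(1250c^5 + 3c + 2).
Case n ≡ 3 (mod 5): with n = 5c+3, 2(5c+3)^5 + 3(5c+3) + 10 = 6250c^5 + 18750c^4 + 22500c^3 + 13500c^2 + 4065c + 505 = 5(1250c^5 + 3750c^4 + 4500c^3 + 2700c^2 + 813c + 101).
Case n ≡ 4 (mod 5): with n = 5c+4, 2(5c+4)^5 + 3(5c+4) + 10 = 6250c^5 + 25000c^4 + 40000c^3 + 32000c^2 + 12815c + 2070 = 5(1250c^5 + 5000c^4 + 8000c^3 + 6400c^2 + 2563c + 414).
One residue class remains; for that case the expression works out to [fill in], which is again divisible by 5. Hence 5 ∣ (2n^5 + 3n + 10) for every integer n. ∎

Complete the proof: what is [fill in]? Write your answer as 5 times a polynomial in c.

Only n ≡ 2 (mod 5) is unaccounted for. Put n = 5c+2:
2(5c+2)^5 + 3(5c+2) + 10 expands to 6250c^5 + 12500c^4 + 10000c^3 + 4000c^2 + 815c + 80,
and factoring out 5 leaves 5(1250c^5 + 2500c^4 + 2000c^3 + 800c^2 + 163c + 16).

5(1250c^5 + 2500c^4 + 2000c^3 + 800c^2 + 163c + 16)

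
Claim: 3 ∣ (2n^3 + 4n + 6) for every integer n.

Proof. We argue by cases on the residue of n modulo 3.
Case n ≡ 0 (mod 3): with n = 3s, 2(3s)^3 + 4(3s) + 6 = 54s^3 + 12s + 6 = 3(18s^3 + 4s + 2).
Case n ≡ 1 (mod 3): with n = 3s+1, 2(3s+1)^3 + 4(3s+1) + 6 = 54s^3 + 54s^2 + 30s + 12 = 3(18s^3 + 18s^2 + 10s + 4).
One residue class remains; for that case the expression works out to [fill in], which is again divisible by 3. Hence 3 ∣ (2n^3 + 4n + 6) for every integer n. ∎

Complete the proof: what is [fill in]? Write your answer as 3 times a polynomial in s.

Only n ≡ 2 (mod 3) is unaccounted for. Put n = 3s+2:
2(3s+2)^3 + 4(3s+2) + 6 expands to 54s^3 + 108s^2 + 84s + 30,
and factoring out 3 leaves 3(18s^3 + 36s^2 + 28s + 10).

3(18s^3 + 36s^2 + 28s + 10)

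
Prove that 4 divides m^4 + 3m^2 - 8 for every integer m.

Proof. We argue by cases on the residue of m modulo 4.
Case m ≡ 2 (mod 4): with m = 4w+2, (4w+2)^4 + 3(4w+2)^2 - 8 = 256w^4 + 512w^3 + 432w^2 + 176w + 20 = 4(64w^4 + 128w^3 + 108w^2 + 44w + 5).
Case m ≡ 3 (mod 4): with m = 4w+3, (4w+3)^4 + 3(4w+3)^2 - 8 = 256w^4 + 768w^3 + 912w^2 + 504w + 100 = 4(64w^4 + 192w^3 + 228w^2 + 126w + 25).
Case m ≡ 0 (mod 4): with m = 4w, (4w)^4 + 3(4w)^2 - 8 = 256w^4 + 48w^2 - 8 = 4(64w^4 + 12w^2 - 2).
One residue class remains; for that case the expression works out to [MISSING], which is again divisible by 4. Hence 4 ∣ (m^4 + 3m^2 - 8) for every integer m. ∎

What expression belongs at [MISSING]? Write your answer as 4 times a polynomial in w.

4(64w^4 + 64w^3 + 36w^2 + 10w - 1)

The residues treated are {2, 3, 0}, so the missing case is m ≡ 1 (mod 4); write m = 4w+1.
Then (4w+1)^4 + 3(4w+1)^2 - 8 = 256w^4 + 256w^3 + 144w^2 + 40w - 4 = 4(64w^4 + 64w^3 + 36w^2 + 10w - 1).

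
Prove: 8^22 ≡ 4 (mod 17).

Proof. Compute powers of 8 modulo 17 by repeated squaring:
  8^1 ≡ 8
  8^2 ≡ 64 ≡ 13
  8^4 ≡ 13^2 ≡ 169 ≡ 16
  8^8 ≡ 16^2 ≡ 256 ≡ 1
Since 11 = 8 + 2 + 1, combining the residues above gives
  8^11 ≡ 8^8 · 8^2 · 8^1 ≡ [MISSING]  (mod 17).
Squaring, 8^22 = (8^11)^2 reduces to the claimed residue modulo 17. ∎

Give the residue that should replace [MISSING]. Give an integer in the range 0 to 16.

Multiply the listed residues: 1 · 13 · 8 = 13 → 104.
Reducing modulo 17: 104 = 6·17 + 2, so 8^11 ≡ 2.

2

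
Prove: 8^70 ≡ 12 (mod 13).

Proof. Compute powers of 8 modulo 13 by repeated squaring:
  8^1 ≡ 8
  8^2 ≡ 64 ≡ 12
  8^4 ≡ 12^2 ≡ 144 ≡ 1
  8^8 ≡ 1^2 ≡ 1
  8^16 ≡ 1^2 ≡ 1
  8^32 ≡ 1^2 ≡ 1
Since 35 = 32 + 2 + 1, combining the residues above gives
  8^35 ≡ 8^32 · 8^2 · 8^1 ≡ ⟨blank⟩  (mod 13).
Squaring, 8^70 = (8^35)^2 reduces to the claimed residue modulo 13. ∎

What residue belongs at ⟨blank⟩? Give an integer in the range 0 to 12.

8^32 · 8^2 · 8^1 ≡ 1 · 12 · 8 = 96.
96 mod 13 = 5, so 8^35 ≡ 5 (mod 13).

5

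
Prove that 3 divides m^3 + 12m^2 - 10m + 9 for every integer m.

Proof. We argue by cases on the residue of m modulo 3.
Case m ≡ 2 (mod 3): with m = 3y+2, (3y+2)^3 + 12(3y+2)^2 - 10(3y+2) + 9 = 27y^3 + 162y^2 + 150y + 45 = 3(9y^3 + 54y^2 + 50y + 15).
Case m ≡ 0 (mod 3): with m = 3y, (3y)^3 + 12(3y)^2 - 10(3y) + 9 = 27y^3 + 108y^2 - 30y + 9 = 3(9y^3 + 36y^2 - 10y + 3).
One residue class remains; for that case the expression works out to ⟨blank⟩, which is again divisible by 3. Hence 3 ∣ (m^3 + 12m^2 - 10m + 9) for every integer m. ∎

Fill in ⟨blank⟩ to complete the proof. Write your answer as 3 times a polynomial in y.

The residues treated are {2, 0}, so the missing case is m ≡ 1 (mod 3); write m = 3y+1.
Then (3y+1)^3 + 12(3y+1)^2 - 10(3y+1) + 9 = 27y^3 + 135y^2 + 51y + 12 = 3(9y^3 + 45y^2 + 17y + 4).

3(9y^3 + 45y^2 + 17y + 4)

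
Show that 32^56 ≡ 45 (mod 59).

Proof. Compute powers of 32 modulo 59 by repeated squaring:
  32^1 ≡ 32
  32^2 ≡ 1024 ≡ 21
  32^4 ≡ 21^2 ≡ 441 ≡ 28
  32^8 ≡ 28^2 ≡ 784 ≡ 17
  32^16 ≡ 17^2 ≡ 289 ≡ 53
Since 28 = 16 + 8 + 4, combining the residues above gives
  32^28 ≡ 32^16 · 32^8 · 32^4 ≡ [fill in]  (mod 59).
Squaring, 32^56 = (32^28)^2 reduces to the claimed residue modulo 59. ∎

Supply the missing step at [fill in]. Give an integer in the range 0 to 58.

32^16 · 32^8 · 32^4 ≡ 53 · 17 · 28 = 25228.
25228 mod 59 = 35, so 32^28 ≡ 35 (mod 59).

35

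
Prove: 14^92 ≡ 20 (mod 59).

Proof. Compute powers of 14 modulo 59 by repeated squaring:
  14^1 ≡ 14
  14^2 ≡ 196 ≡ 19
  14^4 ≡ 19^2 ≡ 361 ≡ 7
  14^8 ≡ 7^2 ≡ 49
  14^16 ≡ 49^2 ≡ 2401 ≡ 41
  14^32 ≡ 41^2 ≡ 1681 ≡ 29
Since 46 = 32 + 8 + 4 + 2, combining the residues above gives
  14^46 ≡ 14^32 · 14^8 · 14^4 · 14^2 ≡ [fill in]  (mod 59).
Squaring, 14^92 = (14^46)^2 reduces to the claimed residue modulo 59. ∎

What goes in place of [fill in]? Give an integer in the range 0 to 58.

14^32 · 14^8 · 14^4 · 14^2 ≡ 29 · 49 · 7 · 19 = 188993.
188993 mod 59 = 16, so 14^46 ≡ 16 (mod 59).

16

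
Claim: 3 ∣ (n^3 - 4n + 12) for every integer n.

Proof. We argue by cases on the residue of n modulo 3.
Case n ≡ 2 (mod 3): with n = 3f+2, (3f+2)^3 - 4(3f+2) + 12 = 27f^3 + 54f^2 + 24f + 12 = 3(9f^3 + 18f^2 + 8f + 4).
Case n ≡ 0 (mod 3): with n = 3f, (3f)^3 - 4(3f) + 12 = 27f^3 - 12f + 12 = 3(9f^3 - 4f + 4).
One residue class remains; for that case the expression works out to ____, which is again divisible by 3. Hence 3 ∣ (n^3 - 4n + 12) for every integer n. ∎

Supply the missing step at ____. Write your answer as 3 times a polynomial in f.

Only n ≡ 1 (mod 3) is unaccounted for. Put n = 3f+1:
(3f+1)^3 - 4(3f+1) + 12 expands to 27f^3 + 27f^2 - 3f + 9,
and factoring out 3 leaves 3(9f^3 + 9f^2 - f + 3).

3(9f^3 + 9f^2 - f + 3)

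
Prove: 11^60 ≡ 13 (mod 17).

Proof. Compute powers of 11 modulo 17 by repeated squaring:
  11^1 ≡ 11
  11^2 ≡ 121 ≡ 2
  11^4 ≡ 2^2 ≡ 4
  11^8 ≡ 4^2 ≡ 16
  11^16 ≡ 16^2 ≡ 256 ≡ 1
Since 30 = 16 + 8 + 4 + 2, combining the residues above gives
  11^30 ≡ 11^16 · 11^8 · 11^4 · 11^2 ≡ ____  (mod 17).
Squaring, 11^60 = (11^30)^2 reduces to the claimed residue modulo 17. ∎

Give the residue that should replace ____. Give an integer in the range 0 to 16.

Multiply the listed residues: 1 · 16 · 4 · 2 = 16 → 64 → 128.
Reducing modulo 17: 128 = 7·17 + 9, so 11^30 ≡ 9.

9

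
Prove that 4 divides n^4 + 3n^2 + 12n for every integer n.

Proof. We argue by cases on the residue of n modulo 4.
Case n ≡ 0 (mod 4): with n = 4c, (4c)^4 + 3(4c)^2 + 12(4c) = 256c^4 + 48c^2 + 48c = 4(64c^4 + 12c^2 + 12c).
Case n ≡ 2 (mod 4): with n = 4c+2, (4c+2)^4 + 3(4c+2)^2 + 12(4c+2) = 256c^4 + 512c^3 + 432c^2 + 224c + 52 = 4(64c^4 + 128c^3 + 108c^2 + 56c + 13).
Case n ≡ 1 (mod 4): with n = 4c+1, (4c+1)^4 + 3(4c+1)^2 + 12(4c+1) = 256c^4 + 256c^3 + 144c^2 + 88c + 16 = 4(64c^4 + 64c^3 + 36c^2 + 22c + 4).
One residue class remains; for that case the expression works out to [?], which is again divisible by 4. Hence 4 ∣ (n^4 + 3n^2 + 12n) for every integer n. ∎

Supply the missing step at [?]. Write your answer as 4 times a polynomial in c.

4(64c^4 + 192c^3 + 228c^2 + 138c + 36)

The residues treated are {0, 2, 1}, so the missing case is n ≡ 3 (mod 4); write n = 4c+3.
Then (4c+3)^4 + 3(4c+3)^2 + 12(4c+3) = 256c^4 + 768c^3 + 912c^2 + 552c + 144 = 4(64c^4 + 192c^3 + 228c^2 + 138c + 36).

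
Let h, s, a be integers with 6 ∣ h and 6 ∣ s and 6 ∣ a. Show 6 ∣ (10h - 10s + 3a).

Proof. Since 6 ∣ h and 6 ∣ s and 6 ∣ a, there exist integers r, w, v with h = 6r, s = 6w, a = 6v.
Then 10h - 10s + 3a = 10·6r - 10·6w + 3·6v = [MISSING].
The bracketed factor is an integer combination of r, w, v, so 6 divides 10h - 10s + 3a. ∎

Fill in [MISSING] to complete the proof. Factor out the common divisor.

6(10r + 3v - 10w)

Pull the common 6 out of every term: 10·6r - 10·6w + 3·6v = 6(10r + 3v - 10w).
10r + 3v - 10w is an integer, which exhibits the divisibility.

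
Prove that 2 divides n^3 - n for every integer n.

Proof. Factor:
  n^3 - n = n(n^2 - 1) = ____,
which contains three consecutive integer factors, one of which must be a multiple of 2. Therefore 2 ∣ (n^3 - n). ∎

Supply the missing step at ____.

n(n^2 - 1) = n(n - 1)(n + 1) = (n - 1)n(n + 1).
These three factors are consecutive integers, so their product is divisible by 2.

(n - 1)n(n + 1)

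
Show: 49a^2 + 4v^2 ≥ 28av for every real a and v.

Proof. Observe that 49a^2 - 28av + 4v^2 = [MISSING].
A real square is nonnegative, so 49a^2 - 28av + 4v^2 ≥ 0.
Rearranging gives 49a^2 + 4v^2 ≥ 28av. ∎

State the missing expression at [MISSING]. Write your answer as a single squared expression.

The leading and trailing coefficients are 7^2 and 2^2, and 28 = 2·7·2, so the trinomial is (7a - 2v)^2.
Hence 49a^2 - 28av + 4v^2 ≥ 0.

(7a - 2v)^2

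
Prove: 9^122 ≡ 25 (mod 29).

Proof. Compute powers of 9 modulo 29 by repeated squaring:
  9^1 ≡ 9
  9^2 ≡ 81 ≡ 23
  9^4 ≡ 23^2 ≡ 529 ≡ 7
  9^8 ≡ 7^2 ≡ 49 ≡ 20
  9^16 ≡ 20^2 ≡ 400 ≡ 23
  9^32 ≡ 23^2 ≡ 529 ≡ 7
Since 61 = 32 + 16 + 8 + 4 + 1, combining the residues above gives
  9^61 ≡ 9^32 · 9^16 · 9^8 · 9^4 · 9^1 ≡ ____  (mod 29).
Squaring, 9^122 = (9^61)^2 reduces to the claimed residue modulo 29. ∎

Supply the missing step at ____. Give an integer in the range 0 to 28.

9^32 · 9^16 · 9^8 · 9^4 · 9^1 ≡ 7 · 23 · 20 · 7 · 9 = 202860.
202860 mod 29 = 5, so 9^61 ≡ 5 (mod 29).

5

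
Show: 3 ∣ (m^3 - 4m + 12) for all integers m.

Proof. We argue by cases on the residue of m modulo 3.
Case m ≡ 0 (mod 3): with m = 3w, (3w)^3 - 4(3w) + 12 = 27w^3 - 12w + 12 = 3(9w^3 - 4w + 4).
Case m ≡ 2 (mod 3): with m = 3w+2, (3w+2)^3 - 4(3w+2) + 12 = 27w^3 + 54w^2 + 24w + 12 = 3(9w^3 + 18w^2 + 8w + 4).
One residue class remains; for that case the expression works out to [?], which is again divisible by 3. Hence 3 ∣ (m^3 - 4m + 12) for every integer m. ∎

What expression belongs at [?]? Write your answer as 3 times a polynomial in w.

3(9w^3 + 9w^2 - w + 3)

The residues treated are {0, 2}, so the missing case is m ≡ 1 (mod 3); write m = 3w+1.
Then (3w+1)^3 - 4(3w+1) + 12 = 27w^3 + 27w^2 - 3w + 9 = 3(9w^3 + 9w^2 - w + 3).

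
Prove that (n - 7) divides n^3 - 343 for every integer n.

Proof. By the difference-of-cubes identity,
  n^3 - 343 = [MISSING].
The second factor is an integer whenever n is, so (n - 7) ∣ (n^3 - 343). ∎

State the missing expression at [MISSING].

a^3 - b^3 = (a - b)(a^2 + ab + b^2). With a = n, b = 7:
n^3 - 343 = (n - 7)(n^2 + 7n + 49).

(n - 7)(n^2 + 7n + 49)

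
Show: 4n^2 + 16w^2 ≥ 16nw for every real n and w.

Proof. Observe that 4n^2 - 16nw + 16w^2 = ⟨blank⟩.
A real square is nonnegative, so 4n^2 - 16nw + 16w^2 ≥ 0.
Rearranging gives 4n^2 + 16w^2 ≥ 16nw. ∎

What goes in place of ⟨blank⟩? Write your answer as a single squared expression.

The leading and trailing coefficients are 2^2 and 4^2, and 16 = 2·2·4, so the trinomial is (2n - 4w)^2.
Hence 4n^2 - 16nw + 16w^2 ≥ 0.

(2n - 4w)^2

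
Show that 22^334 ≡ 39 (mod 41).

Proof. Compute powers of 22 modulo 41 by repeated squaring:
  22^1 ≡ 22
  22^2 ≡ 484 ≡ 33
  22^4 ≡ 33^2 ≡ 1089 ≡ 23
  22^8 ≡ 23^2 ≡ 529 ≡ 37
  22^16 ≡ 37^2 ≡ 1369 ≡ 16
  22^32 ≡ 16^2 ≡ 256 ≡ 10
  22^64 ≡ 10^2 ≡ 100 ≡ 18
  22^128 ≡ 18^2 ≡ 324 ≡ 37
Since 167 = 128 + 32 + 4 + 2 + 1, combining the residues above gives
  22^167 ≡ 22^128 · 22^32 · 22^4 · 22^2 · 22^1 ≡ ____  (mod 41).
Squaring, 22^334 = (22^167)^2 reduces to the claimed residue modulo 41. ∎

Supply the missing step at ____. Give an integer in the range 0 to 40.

22^128 · 22^32 · 22^4 · 22^2 · 22^1 ≡ 37 · 10 · 23 · 33 · 22 = 6178260.
6178260 mod 41 = 11, so 22^167 ≡ 11 (mod 41).

11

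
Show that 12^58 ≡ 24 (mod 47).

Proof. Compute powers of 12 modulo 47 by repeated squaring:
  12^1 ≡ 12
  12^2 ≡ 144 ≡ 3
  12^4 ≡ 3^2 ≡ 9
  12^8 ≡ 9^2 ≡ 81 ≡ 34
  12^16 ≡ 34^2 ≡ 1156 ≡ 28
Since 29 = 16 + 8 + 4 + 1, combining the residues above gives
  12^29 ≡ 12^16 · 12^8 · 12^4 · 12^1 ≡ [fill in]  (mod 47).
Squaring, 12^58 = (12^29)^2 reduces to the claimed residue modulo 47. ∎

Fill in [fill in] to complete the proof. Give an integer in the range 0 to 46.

12^16 · 12^8 · 12^4 · 12^1 ≡ 28 · 34 · 9 · 12 = 102816.
102816 mod 47 = 27, so 12^29 ≡ 27 (mod 47).

27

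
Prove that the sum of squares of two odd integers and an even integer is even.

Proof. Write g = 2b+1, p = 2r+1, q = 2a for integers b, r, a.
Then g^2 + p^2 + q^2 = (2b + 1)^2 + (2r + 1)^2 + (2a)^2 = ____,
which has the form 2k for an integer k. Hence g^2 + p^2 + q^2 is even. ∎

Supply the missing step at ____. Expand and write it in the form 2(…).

Expanding: (2b + 1)^2 + (2r + 1)^2 + (2a)^2 = 4a^2 + 4b^2 + 4b + 4r^2 + 4r + 2.
Every term is even; pulling out the factor of 2 gives 2(2a^2 + 2b^2 + 2b + 2r^2 + 2r + 1).

2(2a^2 + 2b^2 + 2b + 2r^2 + 2r + 1)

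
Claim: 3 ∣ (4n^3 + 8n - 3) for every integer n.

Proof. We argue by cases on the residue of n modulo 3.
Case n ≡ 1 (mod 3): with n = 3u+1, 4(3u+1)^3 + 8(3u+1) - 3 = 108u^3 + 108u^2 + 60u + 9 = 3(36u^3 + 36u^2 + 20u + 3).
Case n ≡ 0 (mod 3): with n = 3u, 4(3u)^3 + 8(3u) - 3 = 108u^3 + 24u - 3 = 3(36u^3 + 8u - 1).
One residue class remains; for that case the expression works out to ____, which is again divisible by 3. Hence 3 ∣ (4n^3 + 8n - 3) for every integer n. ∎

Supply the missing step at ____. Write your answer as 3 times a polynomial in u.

3(36u^3 + 72u^2 + 56u + 15)

The residues treated are {1, 0}, so the missing case is n ≡ 2 (mod 3); write n = 3u+2.
Then 4(3u+2)^3 + 8(3u+2) - 3 = 108u^3 + 216u^2 + 168u + 45 = 3(36u^3 + 72u^2 + 56u + 15).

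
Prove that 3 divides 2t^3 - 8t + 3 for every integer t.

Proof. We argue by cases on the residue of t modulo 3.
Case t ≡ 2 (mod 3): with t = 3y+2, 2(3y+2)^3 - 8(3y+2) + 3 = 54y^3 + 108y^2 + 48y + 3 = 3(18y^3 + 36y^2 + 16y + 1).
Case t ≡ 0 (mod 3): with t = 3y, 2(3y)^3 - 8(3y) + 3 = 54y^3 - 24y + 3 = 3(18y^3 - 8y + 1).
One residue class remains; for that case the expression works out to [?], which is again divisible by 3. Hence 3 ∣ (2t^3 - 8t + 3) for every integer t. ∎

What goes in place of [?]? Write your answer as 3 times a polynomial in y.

3(18y^3 + 18y^2 - 2y - 1)

Only t ≡ 1 (mod 3) is unaccounted for. Put t = 3y+1:
2(3y+1)^3 - 8(3y+1) + 3 expands to 54y^3 + 54y^2 - 6y - 3,
and factoring out 3 leaves 3(18y^3 + 18y^2 - 2y - 1).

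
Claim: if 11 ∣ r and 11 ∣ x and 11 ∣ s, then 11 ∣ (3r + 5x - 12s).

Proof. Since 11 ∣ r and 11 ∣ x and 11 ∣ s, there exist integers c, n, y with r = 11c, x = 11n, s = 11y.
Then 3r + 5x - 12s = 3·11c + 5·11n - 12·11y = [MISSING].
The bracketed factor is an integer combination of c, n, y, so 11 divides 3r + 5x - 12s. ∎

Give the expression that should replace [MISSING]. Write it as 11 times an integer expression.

Pull the common 11 out of every term: 3·11c + 5·11n - 12·11y = 11(3c + 5n - 12y).
3c + 5n - 12y is an integer, which exhibits the divisibility.

11(3c + 5n - 12y)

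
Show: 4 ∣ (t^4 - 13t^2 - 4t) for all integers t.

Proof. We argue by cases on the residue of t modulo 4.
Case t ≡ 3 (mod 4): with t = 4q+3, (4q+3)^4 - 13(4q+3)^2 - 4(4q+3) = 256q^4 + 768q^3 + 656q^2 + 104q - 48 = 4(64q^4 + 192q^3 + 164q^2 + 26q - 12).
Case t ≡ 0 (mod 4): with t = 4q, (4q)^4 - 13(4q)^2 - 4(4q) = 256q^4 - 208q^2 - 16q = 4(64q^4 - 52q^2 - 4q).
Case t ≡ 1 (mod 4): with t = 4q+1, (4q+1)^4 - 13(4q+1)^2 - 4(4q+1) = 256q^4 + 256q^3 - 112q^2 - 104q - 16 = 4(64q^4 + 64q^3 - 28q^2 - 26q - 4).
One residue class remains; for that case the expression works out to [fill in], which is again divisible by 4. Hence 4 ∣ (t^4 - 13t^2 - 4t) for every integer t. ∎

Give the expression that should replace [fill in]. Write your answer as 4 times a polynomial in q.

The residues treated are {3, 0, 1}, so the missing case is t ≡ 2 (mod 4); write t = 4q+2.
Then (4q+2)^4 - 13(4q+2)^2 - 4(4q+2) = 256q^4 + 512q^3 + 176q^2 - 96q - 44 = 4(64q^4 + 128q^3 + 44q^2 - 24q - 11).

4(64q^4 + 128q^3 + 44q^2 - 24q - 11)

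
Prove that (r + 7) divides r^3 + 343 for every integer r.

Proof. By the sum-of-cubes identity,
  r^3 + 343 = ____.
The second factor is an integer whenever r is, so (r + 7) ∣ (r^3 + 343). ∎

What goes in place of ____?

Polynomial division of r^3 + 343 by r + 7 leaves remainder 0 and quotient r^2 - 7r + 49.
Hence r^3 + 343 = (r + 7)(r^2 - 7r + 49).

(r + 7)(r^2 - 7r + 49)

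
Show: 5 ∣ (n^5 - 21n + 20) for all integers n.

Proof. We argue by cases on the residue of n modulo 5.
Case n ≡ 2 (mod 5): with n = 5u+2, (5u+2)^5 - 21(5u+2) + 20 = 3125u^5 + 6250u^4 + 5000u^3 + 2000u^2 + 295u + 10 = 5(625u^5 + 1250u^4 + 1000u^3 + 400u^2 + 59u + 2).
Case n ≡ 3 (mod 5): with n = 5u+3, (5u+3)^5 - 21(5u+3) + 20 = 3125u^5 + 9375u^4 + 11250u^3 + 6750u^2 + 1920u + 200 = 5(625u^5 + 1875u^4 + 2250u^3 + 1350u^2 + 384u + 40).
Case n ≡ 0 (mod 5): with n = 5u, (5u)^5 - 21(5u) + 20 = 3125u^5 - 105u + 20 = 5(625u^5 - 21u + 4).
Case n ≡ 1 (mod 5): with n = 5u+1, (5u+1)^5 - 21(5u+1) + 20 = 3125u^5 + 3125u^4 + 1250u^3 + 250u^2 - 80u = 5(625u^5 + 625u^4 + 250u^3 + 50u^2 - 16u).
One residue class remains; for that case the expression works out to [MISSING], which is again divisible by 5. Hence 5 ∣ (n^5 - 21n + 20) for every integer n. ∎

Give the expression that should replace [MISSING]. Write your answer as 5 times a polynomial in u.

Only n ≡ 4 (mod 5) is unaccounted for. Put n = 5u+4:
(5u+4)^5 - 21(5u+4) + 20 expands to 3125u^5 + 12500u^4 + 20000u^3 + 16000u^2 + 6295u + 960,
and factoring out 5 leaves 5(625u^5 + 2500u^4 + 4000u^3 + 3200u^2 + 1259u + 192).

5(625u^5 + 2500u^4 + 4000u^3 + 3200u^2 + 1259u + 192)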